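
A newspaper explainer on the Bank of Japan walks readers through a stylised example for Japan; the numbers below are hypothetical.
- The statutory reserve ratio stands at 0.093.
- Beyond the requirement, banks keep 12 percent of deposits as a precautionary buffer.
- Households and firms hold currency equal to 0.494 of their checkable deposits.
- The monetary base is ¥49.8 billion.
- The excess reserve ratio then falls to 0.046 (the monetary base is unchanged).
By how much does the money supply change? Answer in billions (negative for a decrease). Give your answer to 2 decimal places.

¥12.30 billion

Initially m₁ = (1 + 0.494) / (0.093 + 0.12 + 0.494) ≈ 2.11315, so M₁ = 2.11315 × 49.8 ≈ 105.2349 billion.
After the change m₂ = (1 + 0.494) / (0.093 + 0.046 + 0.494) ≈ 2.36019, so M₂ = 2.36019 × 49.8 ≈ 117.5375 billion.
ΔM = M₂ − M₁ = 117.5375 − 105.2349 = 12.3026 billion.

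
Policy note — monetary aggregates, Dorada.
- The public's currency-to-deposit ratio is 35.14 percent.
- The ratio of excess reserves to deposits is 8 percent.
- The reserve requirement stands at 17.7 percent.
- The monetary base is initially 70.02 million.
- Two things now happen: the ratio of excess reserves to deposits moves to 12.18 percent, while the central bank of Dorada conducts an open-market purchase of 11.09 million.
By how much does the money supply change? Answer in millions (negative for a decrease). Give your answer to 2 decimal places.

Before: m₁ = (1 + 0.3514) / (0.177 + 0.08 + 0.3514) ≈ 2.22124, MB₁ = 70.02, so M₁ = 2.22124 × 70.02 ≈ 155.5312 million.
After: m₂ = (1 + 0.3514) / (0.177 + 0.1218 + 0.3514) ≈ 2.07844, MB₂ = 70.02 + 11.09 = 81.11, so M₂ = 2.07844 × 81.11 ≈ 168.5823 million.
ΔM = M₂ − M₁ = 168.5823 − 155.5312 = 13.0511 million.

13.05 million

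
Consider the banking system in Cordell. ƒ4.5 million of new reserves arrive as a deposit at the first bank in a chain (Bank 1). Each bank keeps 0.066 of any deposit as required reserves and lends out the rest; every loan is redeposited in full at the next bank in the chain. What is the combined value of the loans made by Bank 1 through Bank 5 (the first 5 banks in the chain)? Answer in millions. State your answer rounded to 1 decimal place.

Bank i lends (1 − rr)^i of the original deposit: Bank 1 lends 4.5·0.9340 = 4.2030, Bank 2 lends 4.5·0.9340² ≈ 3.9256, and so on.
Summing a geometric series: total = 4.5·[0.9340·(1 − 0.9340^5) / (1 − 0.9340)] ≈ 18.4181 million.

ƒ18.4 million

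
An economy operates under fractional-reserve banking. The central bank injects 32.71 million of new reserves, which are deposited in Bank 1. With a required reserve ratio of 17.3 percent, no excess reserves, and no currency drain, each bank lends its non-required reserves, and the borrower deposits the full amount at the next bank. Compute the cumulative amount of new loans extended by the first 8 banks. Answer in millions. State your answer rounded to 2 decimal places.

Bank i lends (1 − rr)^i of the original deposit: Bank 1 lends 32.71·0.8270 ≈ 27.0512, Bank 2 lends 32.71·0.8270² ≈ 22.3713, and so on.
Summing a geometric series: total = 32.71·[0.8270·(1 − 0.8270^8) / (1 − 0.8270)] ≈ 122.1527 million.

122.15 million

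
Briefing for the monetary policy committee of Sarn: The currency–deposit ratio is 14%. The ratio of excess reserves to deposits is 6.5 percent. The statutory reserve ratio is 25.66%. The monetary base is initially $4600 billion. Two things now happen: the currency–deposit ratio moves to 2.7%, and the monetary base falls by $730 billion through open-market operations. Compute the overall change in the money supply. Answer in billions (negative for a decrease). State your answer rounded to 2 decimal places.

$40.81 billion

Before: m₁ = (1 + 0.14) / (0.2566 + 0.065 + 0.14) ≈ 2.4696707, MB₁ = 4600, so M₁ = 2.4696707 × 4600 ≈ 11360.4852 billion.
After: m₂ = (1 + 0.027) / (0.2566 + 0.065 + 0.027) ≈ 2.9460700, MB₂ = 4600 − 730 = 3870, so M₂ = 2.9460700 × 3870 = 11401.2909 billion.
ΔM = M₂ − M₁ = 11401.2909 − 11360.4852 = 40.8057 billion.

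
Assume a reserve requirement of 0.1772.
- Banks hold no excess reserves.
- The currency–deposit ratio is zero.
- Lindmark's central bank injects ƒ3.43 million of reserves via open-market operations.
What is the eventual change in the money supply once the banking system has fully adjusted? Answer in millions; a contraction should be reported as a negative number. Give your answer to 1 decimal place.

The simple money multiplier is m = 1/rr = 1/0.1772 ≈ 5.6433.
An open-market purchase increases the monetary base by 3.43 million, so ΔM = m × ΔMB = 5.6433 × 3.43 ≈ 19.3565 million.

ƒ19.4 million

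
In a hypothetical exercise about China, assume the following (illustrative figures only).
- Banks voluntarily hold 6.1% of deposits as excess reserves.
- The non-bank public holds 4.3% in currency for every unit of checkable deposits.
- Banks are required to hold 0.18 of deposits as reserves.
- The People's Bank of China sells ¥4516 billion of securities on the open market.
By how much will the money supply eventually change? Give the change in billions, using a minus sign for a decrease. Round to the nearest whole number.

-16585 billion

The money multiplier is m = (1 + c) / (rr + e + c) = (1 + 0.043) / (0.18 + 0.061 + 0.043) ≈ 3.67254.
The sale removes 4516 billion of base, so ΔM = m × ΔMB = 3.67254 × (−4516) ≈ -16585.1906 billion.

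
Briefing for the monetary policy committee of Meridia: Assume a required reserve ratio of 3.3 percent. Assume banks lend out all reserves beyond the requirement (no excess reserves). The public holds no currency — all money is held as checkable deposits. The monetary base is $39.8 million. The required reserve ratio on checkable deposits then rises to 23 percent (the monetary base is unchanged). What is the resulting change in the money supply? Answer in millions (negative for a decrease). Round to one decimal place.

-1033.0 million

Initially m₁ = 1 / (0.033) ≈ 30.3030, so M₁ = 30.3030 × 39.8 = 1206.0594 million.
After the change m₂ = 1 / (0.23) ≈ 4.3478, so M₂ = 4.3478 × 39.8 ≈ 173.0424 million.
ΔM = M₂ − M₁ = 173.0424 − 1206.0594 = -1033.017 million.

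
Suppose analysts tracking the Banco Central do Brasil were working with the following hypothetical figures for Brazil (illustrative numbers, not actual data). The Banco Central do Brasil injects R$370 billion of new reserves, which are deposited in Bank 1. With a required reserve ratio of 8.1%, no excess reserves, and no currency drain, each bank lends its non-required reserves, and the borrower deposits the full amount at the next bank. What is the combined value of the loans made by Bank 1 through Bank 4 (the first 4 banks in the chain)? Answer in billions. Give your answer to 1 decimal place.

R$1203.6 billion

Bank i lends (1 − rr)^i of the original deposit: Bank 1 lends 370·0.9190 = 340.0300, Bank 2 lends 370·0.9190² ≈ 312.4876, and so on.
Summing a geometric series: total = 370·[0.9190·(1 − 0.9190^4) / (1 − 0.9190)] ≈ 1203.6085 billion.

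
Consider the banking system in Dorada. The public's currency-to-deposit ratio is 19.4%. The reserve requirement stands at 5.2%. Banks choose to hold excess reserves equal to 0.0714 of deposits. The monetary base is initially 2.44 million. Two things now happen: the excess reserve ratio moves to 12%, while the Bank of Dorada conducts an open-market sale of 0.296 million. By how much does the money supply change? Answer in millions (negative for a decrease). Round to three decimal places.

Before: m₁ = (1 + 0.194) / (0.052 + 0.0714 + 0.194) ≈ 3.76181, MB₁ = 2.44, so M₁ = 3.76181 × 2.44 ≈ 9.1788 million.
After: m₂ = (1 + 0.194) / (0.052 + 0.12 + 0.194) ≈ 3.26230, MB₂ = 2.44 − 0.296 = 2.144, so M₂ = 3.26230 × 2.144 ≈ 6.9944 million.
ΔM = M₂ − M₁ = 6.9944 − 9.1788 = -2.1844 million.

-2.184 million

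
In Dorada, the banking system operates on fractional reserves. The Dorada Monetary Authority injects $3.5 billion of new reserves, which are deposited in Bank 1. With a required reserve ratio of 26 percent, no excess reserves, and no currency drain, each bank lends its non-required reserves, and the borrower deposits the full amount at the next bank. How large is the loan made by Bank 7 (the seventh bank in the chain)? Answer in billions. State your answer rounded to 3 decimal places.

Each bank lends a fraction (1 − rr) = 0.7400 of the deposit it receives, so Bank 7 receives 3.5·0.7400^6 and lends 3.5·0.7400^7 ≈ 0.4253 billion.

$0.425 billion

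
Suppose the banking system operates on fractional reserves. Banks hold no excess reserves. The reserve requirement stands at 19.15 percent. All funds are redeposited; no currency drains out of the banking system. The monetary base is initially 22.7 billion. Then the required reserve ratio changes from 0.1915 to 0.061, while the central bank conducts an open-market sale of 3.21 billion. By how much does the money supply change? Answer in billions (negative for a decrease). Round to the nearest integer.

201 billion

Before: m₁ = 1 / (0.1915) ≈ 5.2219, MB₁ = 22.7, so M₁ = 5.2219 × 22.7 ≈ 118.5371 billion.
After: m₂ = 1 / (0.061) ≈ 16.3934, MB₂ = 22.7 − 3.21 = 19.49, so M₂ = 16.3934 × 19.49 ≈ 319.5074 billion.
ΔM = M₂ − M₁ = 319.5074 − 118.5371 = 200.9703 billion.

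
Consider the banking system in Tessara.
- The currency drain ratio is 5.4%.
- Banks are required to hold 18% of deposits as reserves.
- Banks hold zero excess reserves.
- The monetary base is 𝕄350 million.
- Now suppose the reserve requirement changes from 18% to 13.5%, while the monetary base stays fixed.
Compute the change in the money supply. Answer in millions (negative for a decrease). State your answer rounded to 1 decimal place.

Initially m₁ = (1 + 0.054) / (0.18 + 0.054) ≈ 4.50427, so M₁ = 4.50427 × 350 = 1576.4945 million.
After the change m₂ = (1 + 0.054) / (0.135 + 0.054) ≈ 5.57672, so M₂ = 5.57672 × 350 = 1951.852 million.
ΔM = M₂ − M₁ = 1951.852 − 1576.4945 = 375.3575 million.

𝕄375.4 million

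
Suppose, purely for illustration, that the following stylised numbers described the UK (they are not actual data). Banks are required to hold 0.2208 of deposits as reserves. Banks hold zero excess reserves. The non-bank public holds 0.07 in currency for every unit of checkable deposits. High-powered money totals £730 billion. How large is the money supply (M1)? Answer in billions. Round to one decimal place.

£2686.0 billion

The money multiplier is m = (1 + c) / (rr + c) = (1 + 0.07) / (0.2208 + 0.07) ≈ 3.67950.
So M = m × MB = 3.67950 × 730 = 2686.035 billion.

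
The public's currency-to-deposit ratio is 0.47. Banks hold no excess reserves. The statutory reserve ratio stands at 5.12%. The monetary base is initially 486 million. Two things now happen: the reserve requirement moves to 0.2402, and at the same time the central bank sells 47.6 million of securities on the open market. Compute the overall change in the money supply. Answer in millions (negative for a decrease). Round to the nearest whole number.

Before: m₁ = (1 + 0.47) / (0.0512 + 0.47) ≈ 2.8204, MB₁ = 486, so M₁ = 2.8204 × 486 = 1370.7144 million.
After: m₂ = (1 + 0.47) / (0.2402 + 0.47) ≈ 2.0698, MB₂ = 486 − 47.6 = 438.4, so M₂ = 2.0698 × 438.4 ≈ 907.4003 million.
ΔM = M₂ − M₁ = 907.4003 − 1370.7144 = -463.3141 million.

-463 million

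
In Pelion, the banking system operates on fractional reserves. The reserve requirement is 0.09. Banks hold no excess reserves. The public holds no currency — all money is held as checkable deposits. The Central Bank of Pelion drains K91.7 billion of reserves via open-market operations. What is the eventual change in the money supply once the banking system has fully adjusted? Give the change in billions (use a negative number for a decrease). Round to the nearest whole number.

The simple money multiplier is m = 1/rr = 1/0.09 ≈ 11.1111.
An open-market sale reduces the monetary base by 91.7 billion, so ΔM = m × ΔMB = 11.1111 × (−91.7) ≈ -1018.8879 billion.

-1019 billion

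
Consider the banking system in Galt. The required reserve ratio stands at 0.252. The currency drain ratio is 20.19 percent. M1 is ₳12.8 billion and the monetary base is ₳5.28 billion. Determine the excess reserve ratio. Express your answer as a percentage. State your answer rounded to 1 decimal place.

Using m = M/MB = 12.8/5.28 ≈ 2.424242. Since m = (1 + c)/(c + rr + e), the denominator satisfies c + rr + e = (1 + c)/m = (1 + 0.2019) / 2.424242 ≈ 0.495784.
With c = 0.2019 and rr = 0.252, the excess reserve ratio is 0.495784 − 0.2019 − 0.252 = 0.041884.

4.2%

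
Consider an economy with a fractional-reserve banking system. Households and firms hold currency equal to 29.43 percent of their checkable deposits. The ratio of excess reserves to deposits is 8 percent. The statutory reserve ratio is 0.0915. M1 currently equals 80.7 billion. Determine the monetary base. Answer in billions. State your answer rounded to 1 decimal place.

The money multiplier is m = (1 + c) / (rr + e + c) = (1 + 0.2943) / (0.0915 + 0.08 + 0.2943) ≈ 2.7787.
MB = M / m = 80.7 / 2.7787 ≈ 29.0424 billion.

29.0 billion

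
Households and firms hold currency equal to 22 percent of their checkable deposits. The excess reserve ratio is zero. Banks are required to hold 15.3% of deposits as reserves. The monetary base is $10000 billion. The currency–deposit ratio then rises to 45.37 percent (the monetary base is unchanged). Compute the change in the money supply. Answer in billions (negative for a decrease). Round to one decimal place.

-8747.0 billion

Initially m₁ = (1 + 0.22) / (0.153 + 0.22) ≈ 3.270777, so M₁ = 3.270777 × 10000 = 32707.77 billion.
After the change m₂ = (1 + 0.4537) / (0.153 + 0.4537) ≈ 2.396077, so M₂ = 2.396077 × 10000 = 23960.77 billion.
ΔM = M₂ − M₁ = 23960.77 − 32707.77 = -8747 billion.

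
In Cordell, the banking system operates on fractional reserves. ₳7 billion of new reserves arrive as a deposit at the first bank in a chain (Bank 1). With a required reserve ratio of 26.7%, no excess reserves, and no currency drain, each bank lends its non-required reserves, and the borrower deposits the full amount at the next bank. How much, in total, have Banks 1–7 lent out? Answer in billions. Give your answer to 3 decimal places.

₳17.032 billion

Bank i lends (1 − rr)^i of the original deposit: Bank 1 lends 7·0.7330 = 5.1310, Bank 2 lends 7·0.7330² ≈ 3.7610, and so on.
Summing a geometric series: total = 7·[0.7330·(1 − 0.7330^7) / (1 − 0.7330)] ≈ 17.0324 billion.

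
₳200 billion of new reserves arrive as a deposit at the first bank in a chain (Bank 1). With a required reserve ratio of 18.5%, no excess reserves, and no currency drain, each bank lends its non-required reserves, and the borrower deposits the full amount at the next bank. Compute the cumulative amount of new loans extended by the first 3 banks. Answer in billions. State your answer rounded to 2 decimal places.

₳404.11 billion

Bank i lends (1 − rr)^i of the original deposit: Bank 1 lends 200·0.8150 = 163.0000, Bank 2 lends 200·0.8150² = 132.8450, and so on.
Summing a geometric series: total = 200·[0.8150·(1 − 0.8150^3) / (1 − 0.8150)] ≈ 404.1137 billion.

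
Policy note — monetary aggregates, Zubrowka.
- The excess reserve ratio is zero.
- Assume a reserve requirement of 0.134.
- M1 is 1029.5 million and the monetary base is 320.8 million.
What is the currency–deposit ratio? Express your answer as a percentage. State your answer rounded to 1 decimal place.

Using m = M/MB = 1029.5/320.8 ≈ 3.209165. From m = (1 + c)/(c + rr + e), rearranging gives 1 + c = m·(c + rr + e), so c·(1 − m) = m·(rr + e) − 1.
Hence c = [m·(rr + e) − 1]/(1 − m) = [3.209165 × (0.134 + 0) − 1] / (1 − 3.209165) ≈ 0.258003.

25.8%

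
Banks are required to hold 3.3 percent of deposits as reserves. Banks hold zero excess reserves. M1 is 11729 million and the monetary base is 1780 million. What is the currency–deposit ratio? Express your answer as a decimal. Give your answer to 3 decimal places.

Using m = M/MB = 11729/1780 ≈ 6.589326. From m = (1 + c)/(c + rr + e), rearranging gives 1 + c = m·(c + rr + e), so c·(1 − m) = m·(rr + e) − 1.
Hence c = [m·(rr + e) − 1]/(1 − m) = [6.589326 × (0.033 + 0) − 1] / (1 − 6.589326) ≈ 0.140008.

0.140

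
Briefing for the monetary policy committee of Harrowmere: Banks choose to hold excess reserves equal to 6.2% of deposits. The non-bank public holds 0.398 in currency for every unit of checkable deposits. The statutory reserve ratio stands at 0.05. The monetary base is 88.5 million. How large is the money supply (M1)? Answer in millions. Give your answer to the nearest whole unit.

243 million

The money multiplier is m = (1 + c) / (rr + e + c) = (1 + 0.398) / (0.05 + 0.062 + 0.398) ≈ 2.7412.
So M = m × MB = 2.7412 × 88.5 = 242.5962 million.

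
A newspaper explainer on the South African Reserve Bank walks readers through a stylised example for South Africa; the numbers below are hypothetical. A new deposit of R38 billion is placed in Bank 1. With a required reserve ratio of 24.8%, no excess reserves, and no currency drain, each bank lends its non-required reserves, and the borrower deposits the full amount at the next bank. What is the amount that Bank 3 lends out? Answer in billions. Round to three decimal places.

R16.160 billion

Each bank lends a fraction (1 − rr) = 0.7520 of the deposit it receives, so Bank 3 receives 38·0.7520^2 and lends 38·0.7520^3 ≈ 16.1598 billion.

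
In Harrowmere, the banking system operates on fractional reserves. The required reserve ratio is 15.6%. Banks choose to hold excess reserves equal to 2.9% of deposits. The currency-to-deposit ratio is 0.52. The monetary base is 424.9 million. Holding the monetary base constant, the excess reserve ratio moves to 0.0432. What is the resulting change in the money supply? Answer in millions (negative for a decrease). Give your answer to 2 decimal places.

-18.09 million

Initially m₁ = (1 + 0.52) / (0.156 + 0.029 + 0.52) ≈ 2.156028, so M₁ = 2.156028 × 424.9 ≈ 916.0963 million.
After the change m₂ = (1 + 0.52) / (0.156 + 0.0432 + 0.52) ≈ 2.113459, so M₂ = 2.113459 × 424.9 ≈ 898.0087 million.
ΔM = M₂ − M₁ = 898.0087 − 916.0963 = -18.0876 million.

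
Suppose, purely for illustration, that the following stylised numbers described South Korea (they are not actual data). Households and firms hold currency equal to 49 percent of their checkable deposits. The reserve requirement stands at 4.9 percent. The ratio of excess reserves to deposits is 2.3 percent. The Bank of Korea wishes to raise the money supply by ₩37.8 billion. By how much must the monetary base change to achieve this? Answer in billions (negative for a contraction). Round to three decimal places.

₩14.257 billion

The money multiplier is m = (1 + c) / (rr + e + c) = (1 + 0.49) / (0.049 + 0.023 + 0.49) ≈ 2.651246.
ΔMB = ΔM / m = (+37.8) / 2.651246 ≈ 14.2574 billion.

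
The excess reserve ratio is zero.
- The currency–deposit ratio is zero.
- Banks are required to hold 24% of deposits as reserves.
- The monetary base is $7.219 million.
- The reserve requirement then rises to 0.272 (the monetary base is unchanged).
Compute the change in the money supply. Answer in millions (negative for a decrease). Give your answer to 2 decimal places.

-3.54 million

Initially m₁ = 1 / (0.24) ≈ 4.1667, so M₁ = 4.1667 × 7.219 ≈ 30.0794 million.
After the change m₂ = 1 / (0.272) ≈ 3.6765, so M₂ = 3.6765 × 7.219 ≈ 26.5407 million.
ΔM = M₂ − M₁ = 26.5407 − 30.0794 = -3.5387 million.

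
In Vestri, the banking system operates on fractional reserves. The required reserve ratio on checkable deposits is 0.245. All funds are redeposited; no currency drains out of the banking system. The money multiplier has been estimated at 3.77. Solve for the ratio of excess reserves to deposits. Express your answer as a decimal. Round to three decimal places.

Using m = 3.77. Since m = (1 + c)/(c + rr + e), the denominator satisfies c + rr + e = (1 + c)/m = (1 + 0) / 3.77 ≈ 0.265252.
With c = 0 and rr = 0.245, the ratio of excess reserves to deposits is 0.265252 − 0 − 0.245 = 0.020252.

0.020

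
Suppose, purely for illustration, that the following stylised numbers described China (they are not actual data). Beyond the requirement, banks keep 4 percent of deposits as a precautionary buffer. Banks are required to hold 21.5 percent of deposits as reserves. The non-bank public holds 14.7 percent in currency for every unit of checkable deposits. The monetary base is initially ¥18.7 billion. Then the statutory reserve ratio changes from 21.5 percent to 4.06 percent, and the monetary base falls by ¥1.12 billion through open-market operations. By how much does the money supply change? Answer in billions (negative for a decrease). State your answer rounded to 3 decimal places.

¥35.240 billion

Before: m₁ = (1 + 0.147) / (0.215 + 0.04 + 0.147) ≈ 2.853234, MB₁ = 18.7, so M₁ = 2.853234 × 18.7 ≈ 53.3555 billion.
After: m₂ = (1 + 0.147) / (0.0406 + 0.04 + 0.147) ≈ 5.039543, MB₂ = 18.7 − 1.12 = 17.58, so M₂ = 5.039543 × 17.58 ≈ 88.5952 billion.
ΔM = M₂ − M₁ = 88.5952 − 53.3555 = 35.2397 billion.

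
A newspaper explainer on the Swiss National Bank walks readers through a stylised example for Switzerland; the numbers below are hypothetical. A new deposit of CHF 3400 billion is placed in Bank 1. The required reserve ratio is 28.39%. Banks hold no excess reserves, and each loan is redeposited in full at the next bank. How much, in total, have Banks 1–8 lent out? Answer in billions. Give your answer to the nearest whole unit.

CHF 7983 billion

Bank i lends (1 − rr)^i of the original deposit: Bank 1 lends 3400·0.7161 = 2434.7400, Bank 2 lends 3400·0.7161² ≈ 1743.5173, and so on.
Summing a geometric series: total = 3400·[0.7161·(1 − 0.7161^8) / (1 − 0.7161)] ≈ 7983.0180 billion.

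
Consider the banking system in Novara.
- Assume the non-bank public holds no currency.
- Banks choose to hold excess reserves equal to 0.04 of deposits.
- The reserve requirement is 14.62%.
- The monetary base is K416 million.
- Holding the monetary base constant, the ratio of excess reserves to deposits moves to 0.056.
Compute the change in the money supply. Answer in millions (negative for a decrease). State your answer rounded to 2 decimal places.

-176.79 million

Initially m₁ = 1 / (0.1462 + 0.04) ≈ 5.370569, so M₁ = 5.370569 × 416 ≈ 2234.1567 million.
After the change m₂ = 1 / (0.1462 + 0.056) ≈ 4.945598, so M₂ = 4.945598 × 416 ≈ 2057.3688 million.
ΔM = M₂ − M₁ = 2057.3688 − 2234.1567 = -176.7879 million.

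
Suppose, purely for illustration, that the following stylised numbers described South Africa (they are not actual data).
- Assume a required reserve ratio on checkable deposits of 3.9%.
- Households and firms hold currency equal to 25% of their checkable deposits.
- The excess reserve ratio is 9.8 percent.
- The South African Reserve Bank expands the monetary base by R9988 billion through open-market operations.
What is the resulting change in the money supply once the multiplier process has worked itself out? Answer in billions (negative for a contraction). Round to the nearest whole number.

The money multiplier is m = (1 + c) / (rr + e + c) = (1 + 0.25) / (0.039 + 0.098 + 0.25) ≈ 3.22997.
The purchase adds 9988 billion of base, so ΔM = m × ΔMB = 3.22997 × (+9988) ≈ 32260.9404 billion.

R32261 billion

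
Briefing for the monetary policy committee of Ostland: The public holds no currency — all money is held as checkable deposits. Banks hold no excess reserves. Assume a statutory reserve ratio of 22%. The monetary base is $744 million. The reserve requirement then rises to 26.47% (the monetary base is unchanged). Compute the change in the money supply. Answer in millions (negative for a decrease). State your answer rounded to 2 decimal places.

Initially m₁ = 1 / (0.22) ≈ 4.545455, so M₁ = 4.545455 × 744 ≈ 3381.8185 million.
After the change m₂ = 1 / (0.2647) ≈ 3.777862, so M₂ = 3.777862 × 744 ≈ 2810.7293 million.
ΔM = M₂ − M₁ = 2810.7293 − 3381.8185 = -571.0892 million.

-571.09 million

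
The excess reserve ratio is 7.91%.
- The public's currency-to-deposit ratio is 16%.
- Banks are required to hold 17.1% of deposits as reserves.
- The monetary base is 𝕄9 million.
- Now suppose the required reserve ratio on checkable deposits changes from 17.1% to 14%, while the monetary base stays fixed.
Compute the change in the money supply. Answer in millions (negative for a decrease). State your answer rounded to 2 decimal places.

𝕄2.08 million

Initially m₁ = (1 + 0.16) / (0.171 + 0.0791 + 0.16) ≈ 2.8286, so M₁ = 2.8286 × 9 = 25.4574 million.
After the change m₂ = (1 + 0.16) / (0.14 + 0.0791 + 0.16) ≈ 3.0599, so M₂ = 3.0599 × 9 = 27.5391 million.
ΔM = M₂ − M₁ = 27.5391 − 25.4574 = 2.0817 million.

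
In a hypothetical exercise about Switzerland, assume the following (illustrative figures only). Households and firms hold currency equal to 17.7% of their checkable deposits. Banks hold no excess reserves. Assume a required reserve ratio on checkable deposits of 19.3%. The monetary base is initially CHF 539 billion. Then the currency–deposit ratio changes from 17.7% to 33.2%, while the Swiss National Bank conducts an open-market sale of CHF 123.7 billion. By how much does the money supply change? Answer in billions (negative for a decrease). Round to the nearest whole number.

Before: m₁ = (1 + 0.177) / (0.193 + 0.177) ≈ 3.1811, MB₁ = 539, so M₁ = 3.1811 × 539 = 1714.6129 billion.
After: m₂ = (1 + 0.332) / (0.193 + 0.332) ≈ 2.5371, MB₂ = 539 − 123.7 = 415.3, so M₂ = 2.5371 × 415.3 ≈ 1053.6576 billion.
ΔM = M₂ − M₁ = 1053.6576 − 1714.6129 = -660.9553 billion.

-661 billion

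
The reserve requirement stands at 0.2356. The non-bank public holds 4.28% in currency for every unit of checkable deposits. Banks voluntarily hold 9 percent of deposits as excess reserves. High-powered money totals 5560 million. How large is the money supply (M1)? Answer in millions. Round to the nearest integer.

The money multiplier is m = (1 + c) / (rr + e + c) = (1 + 0.0428) / (0.2356 + 0.09 + 0.0428) ≈ 2.83062.
So M = m × MB = 2.83062 × 5560 = 15738.2472 million.

15738 million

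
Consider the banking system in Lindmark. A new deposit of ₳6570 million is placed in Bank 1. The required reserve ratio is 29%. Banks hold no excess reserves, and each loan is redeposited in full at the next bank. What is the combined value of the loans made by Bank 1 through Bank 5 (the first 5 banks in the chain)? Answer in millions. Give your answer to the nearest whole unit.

Bank i lends (1 − rr)^i of the original deposit: Bank 1 lends 6570·0.7100 = 4664.7000, Bank 2 lends 6570·0.7100² = 3311.9370, and so on.
Summing a geometric series: total = 6570·[0.7100·(1 − 0.7100^5) / (1 − 0.7100)] ≈ 13183.0384 million.

₳13183 million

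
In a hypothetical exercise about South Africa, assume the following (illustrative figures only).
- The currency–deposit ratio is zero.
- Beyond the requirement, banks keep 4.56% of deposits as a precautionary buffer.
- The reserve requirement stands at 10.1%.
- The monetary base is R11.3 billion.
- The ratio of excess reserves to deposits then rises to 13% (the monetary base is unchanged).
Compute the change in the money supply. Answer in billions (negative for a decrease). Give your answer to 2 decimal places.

-28.16 billion

Initially m₁ = 1 / (0.101 + 0.0456) ≈ 6.82128, so M₁ = 6.82128 × 11.3 ≈ 77.0805 billion.
After the change m₂ = 1 / (0.101 + 0.13) ≈ 4.32900, so M₂ = 4.32900 × 11.3 = 48.9177 billion.
ΔM = M₂ − M₁ = 48.9177 − 77.0805 = -28.1628 billion.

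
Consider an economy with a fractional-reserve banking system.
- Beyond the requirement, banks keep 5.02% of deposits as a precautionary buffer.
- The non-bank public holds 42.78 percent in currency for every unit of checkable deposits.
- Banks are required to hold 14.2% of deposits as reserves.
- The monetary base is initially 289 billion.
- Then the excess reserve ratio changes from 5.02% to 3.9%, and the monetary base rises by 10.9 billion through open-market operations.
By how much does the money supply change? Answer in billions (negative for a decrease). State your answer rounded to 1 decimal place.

37.8 billion

Before: m₁ = (1 + 0.4278) / (0.142 + 0.0502 + 0.4278) ≈ 2.30290, MB₁ = 289, so M₁ = 2.30290 × 289 = 665.5381 billion.
After: m₂ = (1 + 0.4278) / (0.142 + 0.039 + 0.4278) ≈ 2.34527, MB₂ = 289 + 10.9 = 299.9, so M₂ = 2.34527 × 299.9 ≈ 703.3465 billion.
ΔM = M₂ − M₁ = 703.3465 − 665.5381 = 37.8084 billion.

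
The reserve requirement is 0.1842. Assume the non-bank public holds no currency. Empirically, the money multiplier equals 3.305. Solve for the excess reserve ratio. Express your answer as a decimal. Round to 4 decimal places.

Using m = 3.305. Since m = (1 + c)/(c + rr + e), the denominator satisfies c + rr + e = (1 + c)/m = (1 + 0) / 3.305 ≈ 0.302572.
With c = 0 and rr = 0.1842, the excess reserve ratio is 0.302572 − 0 − 0.1842 = 0.118372.

0.1184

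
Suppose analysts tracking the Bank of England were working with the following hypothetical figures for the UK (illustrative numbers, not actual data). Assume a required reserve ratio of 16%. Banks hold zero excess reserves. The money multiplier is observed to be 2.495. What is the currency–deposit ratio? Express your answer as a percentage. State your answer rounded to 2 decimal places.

Using m = 2.495. From m = (1 + c)/(c + rr + e), rearranging gives 1 + c = m·(c + rr + e), so c·(1 − m) = m·(rr + e) − 1.
Hence c = [m·(rr + e) − 1]/(1 − m) = [2.495 × (0.16 + 0) − 1] / (1 − 2.495) ≈ 0.401873.

40.19%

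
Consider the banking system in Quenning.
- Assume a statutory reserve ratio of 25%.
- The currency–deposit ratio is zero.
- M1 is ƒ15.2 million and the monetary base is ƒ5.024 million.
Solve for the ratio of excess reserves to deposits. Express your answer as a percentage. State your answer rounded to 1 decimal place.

8.1%

Using m = M/MB = 15.2/5.024 ≈ 3.025478. Since m = (1 + c)/(c + rr + e), the denominator satisfies c + rr + e = (1 + c)/m = (1 + 0) / 3.025478 ≈ 0.330526.
With c = 0 and rr = 0.25, the ratio of excess reserves to deposits is 0.330526 − 0 − 0.25 = 0.080526.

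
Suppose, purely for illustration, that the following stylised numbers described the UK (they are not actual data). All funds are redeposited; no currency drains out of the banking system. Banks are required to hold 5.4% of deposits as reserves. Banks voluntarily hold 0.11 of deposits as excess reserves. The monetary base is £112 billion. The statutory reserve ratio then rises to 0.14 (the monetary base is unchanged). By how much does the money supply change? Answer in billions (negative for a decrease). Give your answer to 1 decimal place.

Initially m₁ = 1 / (0.054 + 0.11) ≈ 6.09756, so M₁ = 6.09756 × 112 ≈ 682.9267 billion.
After the change m₂ = 1 / (0.14 + 0.11) = 4, so M₂ = 4 × 112 = 448 billion.
ΔM = M₂ − M₁ = 448 − 682.9267 = -234.9267 billion.

-234.9 billion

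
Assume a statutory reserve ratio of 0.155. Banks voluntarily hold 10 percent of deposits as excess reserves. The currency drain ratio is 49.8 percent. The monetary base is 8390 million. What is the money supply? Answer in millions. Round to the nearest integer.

The money multiplier is m = (1 + c) / (rr + e + c) = (1 + 0.498) / (0.155 + 0.1 + 0.498) ≈ 1.98938.
So M = m × MB = 1.98938 × 8390 = 16690.8982 million.

16691 million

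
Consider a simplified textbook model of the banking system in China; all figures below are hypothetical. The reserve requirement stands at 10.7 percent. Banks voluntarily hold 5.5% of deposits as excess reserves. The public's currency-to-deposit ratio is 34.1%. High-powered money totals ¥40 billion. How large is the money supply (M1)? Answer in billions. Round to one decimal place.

The money multiplier is m = (1 + c) / (rr + e + c) = (1 + 0.341) / (0.107 + 0.055 + 0.341) ≈ 2.6660.
So M = m × MB = 2.6660 × 40 = 106.64 billion.

¥106.6 billion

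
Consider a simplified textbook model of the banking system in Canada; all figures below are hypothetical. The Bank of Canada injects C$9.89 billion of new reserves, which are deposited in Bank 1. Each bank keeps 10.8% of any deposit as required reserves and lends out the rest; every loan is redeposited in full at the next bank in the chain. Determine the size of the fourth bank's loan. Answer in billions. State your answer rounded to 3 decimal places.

Each bank lends a fraction (1 − rr) = 0.8920 of the deposit it receives, so Bank 4 receives 9.89·0.8920^3 and lends 9.89·0.8920^4 ≈ 6.2612 billion.

C$6.261 billion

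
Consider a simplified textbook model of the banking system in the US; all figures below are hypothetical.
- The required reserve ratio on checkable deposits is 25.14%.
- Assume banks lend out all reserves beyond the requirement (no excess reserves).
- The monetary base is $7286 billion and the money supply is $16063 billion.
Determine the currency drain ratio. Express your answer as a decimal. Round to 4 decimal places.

0.3700

Using m = M/MB = 16063/7286 ≈ 2.204639. From m = (1 + c)/(c + rr + e), rearranging gives 1 + c = m·(c + rr + e), so c·(1 − m) = m·(rr + e) − 1.
Hence c = [m·(rr + e) − 1]/(1 − m) = [2.204639 × (0.2514 + 0) − 1] / (1 − 2.204639) ≈ 0.370031.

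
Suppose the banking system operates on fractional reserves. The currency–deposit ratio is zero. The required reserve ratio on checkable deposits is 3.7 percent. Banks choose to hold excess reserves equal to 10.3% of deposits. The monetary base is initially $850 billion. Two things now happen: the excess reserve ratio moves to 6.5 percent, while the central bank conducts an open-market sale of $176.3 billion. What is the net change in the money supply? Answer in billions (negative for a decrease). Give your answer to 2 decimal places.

$533.47 billion

Before: m₁ = 1 / (0.037 + 0.103) ≈ 7.142857, MB₁ = 850, so M₁ = 7.142857 × 850 ≈ 6071.4285 billion.
After: m₂ = 1 / (0.037 + 0.065) ≈ 9.803922, MB₂ = 850 − 176.3 = 673.7, so M₂ = 9.803922 × 673.7 ≈ 6604.9023 billion.
ΔM = M₂ − M₁ = 6604.9023 − 6071.4285 = 533.4738 billion.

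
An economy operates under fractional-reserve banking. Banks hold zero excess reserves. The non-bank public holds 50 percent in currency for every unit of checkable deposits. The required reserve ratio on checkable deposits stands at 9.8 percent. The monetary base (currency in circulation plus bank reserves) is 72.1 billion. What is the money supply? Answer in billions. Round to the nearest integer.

The money multiplier is m = (1 + c) / (rr + c) = (1 + 0.5) / (0.098 + 0.5) ≈ 2.5084.
So M = m × MB = 2.5084 × 72.1 ≈ 180.8556 billion.

181 billion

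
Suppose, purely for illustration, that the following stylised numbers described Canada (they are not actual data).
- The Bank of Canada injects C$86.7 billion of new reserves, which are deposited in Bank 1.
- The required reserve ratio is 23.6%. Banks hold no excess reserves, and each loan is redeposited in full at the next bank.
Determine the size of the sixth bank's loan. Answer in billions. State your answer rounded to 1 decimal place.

C$17.2 billion

Each bank lends a fraction (1 − rr) = 0.7640 of the deposit it receives, so Bank 6 receives 86.7·0.7640^5 and lends 86.7·0.7640^6 ≈ 17.2417 billion.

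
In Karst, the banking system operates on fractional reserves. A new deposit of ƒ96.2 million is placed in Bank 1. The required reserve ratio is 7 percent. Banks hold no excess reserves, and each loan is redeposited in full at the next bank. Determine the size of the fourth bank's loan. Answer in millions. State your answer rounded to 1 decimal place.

ƒ72.0 million

Each bank lends a fraction (1 − rr) = 0.9300 of the deposit it receives, so Bank 4 receives 96.2·0.9300^3 and lends 96.2·0.9300^4 ≈ 71.9626 million.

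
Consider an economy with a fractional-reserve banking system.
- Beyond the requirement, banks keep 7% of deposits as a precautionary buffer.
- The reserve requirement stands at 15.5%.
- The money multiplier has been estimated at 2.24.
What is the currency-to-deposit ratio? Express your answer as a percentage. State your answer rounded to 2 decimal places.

Using m = 2.24. From m = (1 + c)/(c + rr + e), rearranging gives 1 + c = m·(c + rr + e), so c·(1 − m) = m·(rr + e) − 1.
Hence c = [m·(rr + e) − 1]/(1 − m) = [2.24 × (0.155 + 0.07) − 1] / (1 − 2.24) = 0.400000.

40.00%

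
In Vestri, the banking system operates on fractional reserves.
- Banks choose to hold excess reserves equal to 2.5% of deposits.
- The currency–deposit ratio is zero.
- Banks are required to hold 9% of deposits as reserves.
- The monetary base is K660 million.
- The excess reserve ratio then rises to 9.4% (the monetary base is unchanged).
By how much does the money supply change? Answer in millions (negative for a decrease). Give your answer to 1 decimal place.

Initially m₁ = 1 / (0.09 + 0.025) ≈ 8.69565, so M₁ = 8.69565 × 660 = 5739.129 million.
After the change m₂ = 1 / (0.09 + 0.094) ≈ 5.43478, so M₂ = 5.43478 × 660 = 3586.9548 million.
ΔM = M₂ − M₁ = 3586.9548 − 5739.129 = -2152.1742 million.

-2152.2 million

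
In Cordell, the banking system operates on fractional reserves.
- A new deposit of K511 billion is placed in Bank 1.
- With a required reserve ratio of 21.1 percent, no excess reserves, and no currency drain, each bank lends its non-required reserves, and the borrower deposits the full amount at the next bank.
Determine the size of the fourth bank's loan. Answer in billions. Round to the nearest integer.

Each bank lends a fraction (1 − rr) = 0.7890 of the deposit it receives, so Bank 4 receives 511·0.7890^3 and lends 511·0.7890^4 ≈ 198.0291 billion.

K198 billion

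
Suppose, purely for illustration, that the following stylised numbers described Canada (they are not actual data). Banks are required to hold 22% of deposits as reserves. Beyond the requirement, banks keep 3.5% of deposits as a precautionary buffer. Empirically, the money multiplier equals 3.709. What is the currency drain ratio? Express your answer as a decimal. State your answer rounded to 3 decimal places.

Using m = 3.709. From m = (1 + c)/(c + rr + e), rearranging gives 1 + c = m·(c + rr + e), so c·(1 − m) = m·(rr + e) − 1.
Hence c = [m·(rr + e) − 1]/(1 − m) = [3.709 × (0.22 + 0.035) − 1] / (1 − 3.709) ≈ 0.020009.

0.020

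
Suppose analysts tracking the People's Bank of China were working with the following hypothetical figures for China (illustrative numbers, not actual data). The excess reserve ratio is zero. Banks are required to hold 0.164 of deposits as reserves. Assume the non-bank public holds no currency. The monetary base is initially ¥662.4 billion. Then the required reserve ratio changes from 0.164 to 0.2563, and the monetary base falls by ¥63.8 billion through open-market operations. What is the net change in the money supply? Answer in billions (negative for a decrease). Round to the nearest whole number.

Before: m₁ = 1 / (0.164) ≈ 6.0976, MB₁ = 662.4, so M₁ = 6.0976 × 662.4 ≈ 4039.0502 billion.
After: m₂ = 1 / (0.2563) ≈ 3.9017, MB₂ = 662.4 − 63.8 = 598.6, so M₂ = 3.9017 × 598.6 ≈ 2335.5576 billion.
ΔM = M₂ − M₁ = 2335.5576 − 4039.0502 = -1703.4926 billion.

-1703 billion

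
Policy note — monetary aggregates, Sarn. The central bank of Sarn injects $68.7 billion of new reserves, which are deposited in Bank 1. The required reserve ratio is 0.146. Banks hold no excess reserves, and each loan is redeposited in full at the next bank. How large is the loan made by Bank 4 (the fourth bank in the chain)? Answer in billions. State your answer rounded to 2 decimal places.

$36.54 billion

Each bank lends a fraction (1 − rr) = 0.8540 of the deposit it receives, so Bank 4 receives 68.7·0.8540^3 and lends 68.7·0.8540^4 ≈ 36.5417 billion.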